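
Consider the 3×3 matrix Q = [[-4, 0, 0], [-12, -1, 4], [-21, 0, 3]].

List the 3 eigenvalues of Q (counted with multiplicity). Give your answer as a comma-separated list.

Set up det(sI - Q) = 0.
Expanding along the first row, p(s) = s^3 + 2s^2 - 11s - 12.
Since p(-4) = 0, s = -4 is a root.
Factor out (s + 4): p(s) = (s + 4)·(s^2 - 2s - 3).
The quadratic factors as (s + 1)·(s - 3).
Eigenvalues: -4, -1, 3.

-4, -1, 3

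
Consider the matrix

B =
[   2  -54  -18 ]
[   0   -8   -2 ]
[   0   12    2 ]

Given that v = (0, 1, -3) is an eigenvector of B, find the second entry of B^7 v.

-128

First find the eigenvalue: Bv = (0, -2, 6) = -2·(0, 1, -3), so λ = -2.
Then B^7 v = λ^7·v = (-2)^7·(0, 1, -3) = -128·(0, 1, -3) = (0, -128, 384).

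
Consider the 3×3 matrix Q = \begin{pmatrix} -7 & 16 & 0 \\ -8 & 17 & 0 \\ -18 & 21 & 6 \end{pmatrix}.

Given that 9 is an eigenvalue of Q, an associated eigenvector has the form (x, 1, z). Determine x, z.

We need (Q - 9I)v = 0.
Q - 9I = [[-16, 16, 0], [-8, 8, 0], [-18, 21, -3]].
Row 1: (-16)·x + (16)·1 + (0)·z = 0
Row 2: (-8)·x + (8)·1 + (0)·z = 0
Row 3: (-18)·x + (21)·1 + (-3)·z = 0
Solving gives x = 1, z = 1.
Check: Q·(1, 1, 1) = (9, 9, 9) = 9·(1, 1, 1).

1, 1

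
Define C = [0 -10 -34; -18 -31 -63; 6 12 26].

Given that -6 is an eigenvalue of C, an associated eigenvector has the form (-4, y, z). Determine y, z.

18, -6

We need (C + 6I)v = 0.
C + 6I = [[6, -10, -34], [-18, -25, -63], [6, 12, 32]].
Row 1: (6)·-4 + (-10)·y + (-34)·z = 0
Row 2: (-18)·-4 + (-25)·y + (-63)·z = 0
Row 3: (6)·-4 + (12)·y + (32)·z = 0
Solving gives y = 18, z = -6.
Check: C·(-4, 18, -6) = (24, -108, 36) = -6·(-4, 18, -6).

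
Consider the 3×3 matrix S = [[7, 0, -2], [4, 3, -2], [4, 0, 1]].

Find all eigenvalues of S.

3, 3, 5

Set up det(λI - S) = 0.
Expanding along the first row, p(λ) = λ^3 - 11λ^2 + 39λ - 45.
Try λ = 3: p(3) = 0, so 3 is a root.
Factor out (λ - 3): p(λ) = (λ - 3)·(λ^2 - 8λ + 15).
The quadratic factors as (λ - 3)·(λ - 5).
Eigenvalues: 3, 3, 5.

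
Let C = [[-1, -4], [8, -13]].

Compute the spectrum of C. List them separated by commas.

det(C - rI) = (-1 - r)(-13 - r) - (-4)·(8) = r^2 + 14r + 45.
This factors as (r + 9)·(r + 5) = 0.
Eigenvalues: -9, -5.

-9, -5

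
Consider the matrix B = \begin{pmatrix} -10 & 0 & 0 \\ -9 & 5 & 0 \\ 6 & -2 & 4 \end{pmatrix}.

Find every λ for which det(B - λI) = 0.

B is lower triangular, so its eigenvalues are the diagonal entries.
Diagonal: -10, 5, 4.

-10, 4, 5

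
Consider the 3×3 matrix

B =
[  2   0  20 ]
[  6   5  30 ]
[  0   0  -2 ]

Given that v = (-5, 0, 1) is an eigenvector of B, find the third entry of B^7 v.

First find the eigenvalue: Bv = (10, 0, -2) = -2·(-5, 0, 1), so λ = -2.
Then B^7 v = λ^7·v = (-2)^7·(-5, 0, 1) = -128·(-5, 0, 1) = (640, 0, -128).

-128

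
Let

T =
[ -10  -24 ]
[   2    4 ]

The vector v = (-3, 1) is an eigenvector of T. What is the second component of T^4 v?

First find the eigenvalue: Tv = (6, -2) = -2·(-3, 1), so λ = -2.
Then T^4 v = λ^4·v = (-2)^4·(-3, 1) = 16·(-3, 1) = (-48, 16).

16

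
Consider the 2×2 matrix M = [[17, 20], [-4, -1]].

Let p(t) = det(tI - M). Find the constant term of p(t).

63

p(t) = t^2 - 16t + 63.
The constant term is 63.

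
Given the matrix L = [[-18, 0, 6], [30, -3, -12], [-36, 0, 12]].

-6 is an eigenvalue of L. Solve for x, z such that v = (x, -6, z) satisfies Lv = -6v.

We need (L + 6I)v = 0.
L + 6I = [[-12, 0, 6], [30, 3, -12], [-36, 0, 18]].
Row 1: (-12)·x + (0)·-6 + (6)·z = 0
Row 2: (30)·x + (3)·-6 + (-12)·z = 0
Row 3: (-36)·x + (0)·-6 + (18)·z = 0
Solving gives x = 3, z = 6.
Check: L·(3, -6, 6) = (-18, 36, -36) = -6·(3, -6, 6).

3, 6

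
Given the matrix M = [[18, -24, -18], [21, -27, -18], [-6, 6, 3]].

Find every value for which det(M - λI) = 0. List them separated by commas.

Set up det(rI - M) = 0.
Cofactor expansion gives p(r) = r^3 + 6r^2 - 9r - 54.
Since p(-3) = 0, r = -3 is a root.
Factor out (r + 3): p(r) = (r + 3)·(r^2 + 3r - 18).
The quadratic factors as (r + 6)·(r - 3).
Eigenvalues: -6, -3, 3.

-6, -3, 3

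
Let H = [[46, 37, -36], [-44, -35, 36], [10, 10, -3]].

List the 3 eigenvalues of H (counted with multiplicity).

-3, 2, 9

The characteristic polynomial is p(λ) = det(λI - H).
Cofactor expansion gives p(λ) = λ^3 - 8λ^2 - 15λ + 54.
Try λ = 9: p(9) = 0, so 9 is a root.
Factor out (λ - 9): p(λ) = (λ - 9)·(λ^2 + λ - 6).
The quadratic factors as (λ + 3)·(λ - 2).
Eigenvalues: -3, 2, 9.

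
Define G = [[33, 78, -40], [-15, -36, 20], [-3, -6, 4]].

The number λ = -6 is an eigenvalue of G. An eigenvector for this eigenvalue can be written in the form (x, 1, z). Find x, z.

-2, 0

We need (G + 6I)v = 0.
G + 6I = [[39, 78, -40], [-15, -30, 20], [-3, -6, 10]].
Row 1: (39)·x + (78)·1 + (-40)·z = 0
Row 2: (-15)·x + (-30)·1 + (20)·z = 0
Row 3: (-3)·x + (-6)·1 + (10)·z = 0
Solving gives x = -2, z = 0.
Check: G·(-2, 1, 0) = (12, -6, 0) = -6·(-2, 1, 0).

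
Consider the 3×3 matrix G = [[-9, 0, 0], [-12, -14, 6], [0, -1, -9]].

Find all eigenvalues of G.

The characteristic polynomial is p(t) = det(tI - G).
Expanding the 3×3 determinant: p(t) = t^3 + 32t^2 + 339t + 1188.
Try t = -11: p(-11) = 0, so -11 is a root.
Factor out (t + 11): p(t) = (t + 11)·(t^2 + 21t + 108).
The quadratic factors as (t + 12)·(t + 9).
Eigenvalues: -12, -11, -9.

-12, -11, -9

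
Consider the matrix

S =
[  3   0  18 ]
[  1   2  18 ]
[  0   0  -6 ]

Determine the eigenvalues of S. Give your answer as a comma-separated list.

-6, 2, 3

Set up det(λI - S) = 0.
Expanding along the first row, p(λ) = λ^3 + λ^2 - 24λ + 36.
Rational-root test: λ = 2 gives p(2) = 0.
Dividing by (λ - 2) leaves λ^2 + 3λ - 18.
The quadratic factors as (λ + 6)·(λ - 3).
Eigenvalues: -6, 2, 3.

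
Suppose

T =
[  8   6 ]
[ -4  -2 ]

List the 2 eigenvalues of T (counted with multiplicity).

2, 4

det(T - lambda·I) = (8 - lambda)(-2 - lambda) - (6)·(-4) = lambda^2 - 6·lambda + 8.
This factors as (lambda - 2)·(lambda - 4) = 0.
Eigenvalues: 2, 4.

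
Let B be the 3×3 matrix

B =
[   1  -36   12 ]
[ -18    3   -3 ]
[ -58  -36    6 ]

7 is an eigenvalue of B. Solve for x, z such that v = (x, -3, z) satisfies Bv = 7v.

2, -8

We need (B - 7I)v = 0.
B - 7I = [[-6, -36, 12], [-18, -4, -3], [-58, -36, -1]].
Row 1: (-6)·x + (-36)·-3 + (12)·z = 0
Row 2: (-18)·x + (-4)·-3 + (-3)·z = 0
Row 3: (-58)·x + (-36)·-3 + (-1)·z = 0
Solving gives x = 2, z = -8.
Check: B·(2, -3, -8) = (14, -21, -56) = 7·(2, -3, -8).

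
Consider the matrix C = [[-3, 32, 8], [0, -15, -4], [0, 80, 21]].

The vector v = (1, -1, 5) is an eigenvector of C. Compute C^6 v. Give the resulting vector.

(15625, -15625, 78125)

First find the eigenvalue: Cv = (5, -5, 25) = 5·(1, -1, 5), so λ = 5.
Then C^6 v = λ^6·v = 5^6·(1, -1, 5) = 15625·(1, -1, 5) = (15625, -15625, 78125).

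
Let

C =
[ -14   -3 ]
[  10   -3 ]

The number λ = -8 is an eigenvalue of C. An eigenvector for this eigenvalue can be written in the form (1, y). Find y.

We need (C + 8I)v = 0.
C + 8I = [[-6, -3], [10, 5]].
Row 1: (-6)·1 + (-3)·y = 0
Row 2: (10)·1 + (5)·y = 0
Solving gives y = -2.
Check: C·(1, -2) = (-8, 16) = -8·(1, -2).

-2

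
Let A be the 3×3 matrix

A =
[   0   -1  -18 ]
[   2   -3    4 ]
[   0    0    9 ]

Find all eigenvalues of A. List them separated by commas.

The characteristic polynomial is p(r) = det(rI - A).
Expanding along the first row, p(r) = r^3 - 6r^2 - 25r - 18.
Since p(-1) = 0, r = -1 is a root.
Dividing by (r + 1) leaves r^2 - 7r - 18.
The quadratic factors as (r + 2)·(r - 9).
Eigenvalues: -2, -1, 9.

-2, -1, 9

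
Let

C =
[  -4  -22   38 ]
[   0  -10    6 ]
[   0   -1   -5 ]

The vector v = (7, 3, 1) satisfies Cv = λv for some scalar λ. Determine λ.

Compute Cv: C·(7, 3, 1) = (-56, -24, -8).
Since Cv = λv, compare component 1: -56 = λ·7, so λ = -8.

-8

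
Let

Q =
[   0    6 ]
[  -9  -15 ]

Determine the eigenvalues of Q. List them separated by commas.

det(Q - tI) = (0 - t)(-15 - t) - (6)·(-9) = t^2 + 15t + 54.
This factors as (t + 9)·(t + 6) = 0.
Eigenvalues: -9, -6.

-9, -6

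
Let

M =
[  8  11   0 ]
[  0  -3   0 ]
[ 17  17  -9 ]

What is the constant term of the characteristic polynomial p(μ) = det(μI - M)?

p(0) = det(0·I − M) = det(−M) = (−1)^3·det(M).
det(M) = 216, so p(0) = -216.

-216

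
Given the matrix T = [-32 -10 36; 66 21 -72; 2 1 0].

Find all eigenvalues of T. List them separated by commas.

-12, 0, 1

The characteristic polynomial is p(s) = det(sI - T).
Cofactor expansion gives p(s) = s^3 + 11s^2 - 12s.
Since p(0) = 0, s = 0 is a root.
Dividing by s leaves s^2 + 11s - 12.
The quadratic factors as (s + 12)·(s - 1).
Eigenvalues: -12, 0, 1.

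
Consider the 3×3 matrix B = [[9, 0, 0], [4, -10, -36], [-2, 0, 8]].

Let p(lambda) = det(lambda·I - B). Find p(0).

p(0) = det(0·I − B) = det(−B) = (−1)^3·det(B).
det(B) = -720, so p(0) = 720.

720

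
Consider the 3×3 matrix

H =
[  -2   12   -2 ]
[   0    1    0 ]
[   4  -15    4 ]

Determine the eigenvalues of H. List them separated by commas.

0, 1, 2

The characteristic polynomial is p(λ) = det(λI - H).
Expanding along the first row, p(λ) = λ^3 - 3λ^2 + 2λ.
Rational-root test: λ = 0 gives p(0) = 0.
Dividing by λ leaves λ^2 - 3λ + 2.
The quadratic factors as (λ - 1)·(λ - 2).
Eigenvalues: 0, 1, 2.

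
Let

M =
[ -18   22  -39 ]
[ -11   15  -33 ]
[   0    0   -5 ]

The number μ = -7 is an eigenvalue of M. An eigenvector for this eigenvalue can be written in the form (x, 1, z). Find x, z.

We need (M + 7I)v = 0.
M + 7I = [[-11, 22, -39], [-11, 22, -33], [0, 0, 2]].
Row 1: (-11)·x + (22)·1 + (-39)·z = 0
Row 2: (-11)·x + (22)·1 + (-33)·z = 0
Row 3: (0)·x + (0)·1 + (2)·z = 0
Solving gives x = 2, z = 0.
Check: M·(2, 1, 0) = (-14, -7, 0) = -7·(2, 1, 0).

2, 0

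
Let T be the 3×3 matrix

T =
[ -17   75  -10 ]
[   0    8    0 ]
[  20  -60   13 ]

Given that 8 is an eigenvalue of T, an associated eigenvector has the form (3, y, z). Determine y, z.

We need (T - 8I)v = 0.
T - 8I = [[-25, 75, -10], [0, 0, 0], [20, -60, 5]].
Row 1: (-25)·3 + (75)·y + (-10)·z = 0
Row 2: (0)·3 + (0)·y + (0)·z = 0
Row 3: (20)·3 + (-60)·y + (5)·z = 0
Solving gives y = 1, z = 0.
Check: T·(3, 1, 0) = (24, 8, 0) = 8·(3, 1, 0).

1, 0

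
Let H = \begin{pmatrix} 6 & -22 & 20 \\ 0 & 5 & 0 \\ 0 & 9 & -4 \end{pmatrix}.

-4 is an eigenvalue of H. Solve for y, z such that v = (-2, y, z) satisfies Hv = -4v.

We need (H + 4I)v = 0.
H + 4I = [[10, -22, 20], [0, 9, 0], [0, 9, 0]].
Row 1: (10)·-2 + (-22)·y + (20)·z = 0
Row 2: (0)·-2 + (9)·y + (0)·z = 0
Row 3: (0)·-2 + (9)·y + (0)·z = 0
Solving gives y = 0, z = 1.
Check: H·(-2, 0, 1) = (8, 0, -4) = -4·(-2, 0, 1).

0, 1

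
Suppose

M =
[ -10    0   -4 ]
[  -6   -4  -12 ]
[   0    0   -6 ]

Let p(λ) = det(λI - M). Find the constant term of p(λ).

240

p(λ) = λ^3 + 20λ^2 + 124λ + 240.
The constant term is 240.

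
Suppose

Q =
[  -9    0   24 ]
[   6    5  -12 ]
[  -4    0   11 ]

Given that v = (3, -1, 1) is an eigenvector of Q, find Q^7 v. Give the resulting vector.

First find the eigenvalue: Qv = (-3, 1, -1) = -1·(3, -1, 1), so λ = -1.
Then Q^7 v = λ^7·v = (-1)^7·(3, -1, 1) = -1·(3, -1, 1) = (-3, 1, -1).

(-3, 1, -1)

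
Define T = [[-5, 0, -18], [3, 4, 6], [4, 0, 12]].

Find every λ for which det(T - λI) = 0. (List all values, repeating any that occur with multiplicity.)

3, 4, 4

Set up det(rI - T) = 0.
Cofactor expansion gives p(r) = r^3 - 11r^2 + 40r - 48.
Rational-root test: r = 4 gives p(4) = 0.
Dividing by (r - 4) leaves r^2 - 7r + 12.
The quadratic factors as (r - 3)·(r - 4).
Eigenvalues: 3, 4, 4.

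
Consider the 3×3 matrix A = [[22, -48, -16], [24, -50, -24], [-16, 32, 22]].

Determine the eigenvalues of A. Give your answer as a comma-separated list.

The characteristic polynomial is p(t) = det(tI - A).
Expanding along the first row, p(t) = t^3 + 6t^2 - 52t - 120.
Rational-root test: t = 6 gives p(6) = 0.
Factor out (t - 6): p(t) = (t - 6)·(t^2 + 12t + 20).
The quadratic factors as (t + 10)·(t + 2).
Eigenvalues: -10, -2, 6.

-10, -2, 6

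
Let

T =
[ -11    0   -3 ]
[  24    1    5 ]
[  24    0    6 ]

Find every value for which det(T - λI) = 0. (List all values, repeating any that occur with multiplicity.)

Set up det(rI - T) = 0.
Cofactor expansion gives p(r) = r^3 + 4r^2 + r - 6.
Try r = 1: p(1) = 0, so 1 is a root.
Factor out (r - 1): p(r) = (r - 1)·(r^2 + 5r + 6).
The quadratic factors as (r + 3)·(r + 2).
Eigenvalues: -3, -2, 1.

-3, -2, 1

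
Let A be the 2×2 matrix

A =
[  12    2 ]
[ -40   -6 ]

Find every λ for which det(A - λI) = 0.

2, 4

det(A - tI) = (12 - t)(-6 - t) - (2)·(-40) = t^2 - 6t + 8.
This factors as (t - 2)·(t - 4) = 0.
Eigenvalues: 2, 4.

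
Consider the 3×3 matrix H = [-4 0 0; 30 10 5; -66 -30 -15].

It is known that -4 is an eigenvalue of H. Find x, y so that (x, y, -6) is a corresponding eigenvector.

1, 0

We need (H + 4I)v = 0.
H + 4I = [[0, 0, 0], [30, 14, 5], [-66, -30, -11]].
Row 1: (0)·x + (0)·y + (0)·-6 = 0
Row 2: (30)·x + (14)·y + (5)·-6 = 0
Row 3: (-66)·x + (-30)·y + (-11)·-6 = 0
Solving gives x = 1, y = 0.
Check: H·(1, 0, -6) = (-4, 0, 24) = -4·(1, 0, -6).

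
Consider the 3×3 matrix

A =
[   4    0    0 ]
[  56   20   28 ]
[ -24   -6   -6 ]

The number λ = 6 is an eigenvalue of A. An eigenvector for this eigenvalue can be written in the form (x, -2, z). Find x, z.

0, 1

We need (A - 6I)v = 0.
A - 6I = [[-2, 0, 0], [56, 14, 28], [-24, -6, -12]].
Row 1: (-2)·x + (0)·-2 + (0)·z = 0
Row 2: (56)·x + (14)·-2 + (28)·z = 0
Row 3: (-24)·x + (-6)·-2 + (-12)·z = 0
Solving gives x = 0, z = 1.
Check: A·(0, -2, 1) = (0, -12, 6) = 6·(0, -2, 1).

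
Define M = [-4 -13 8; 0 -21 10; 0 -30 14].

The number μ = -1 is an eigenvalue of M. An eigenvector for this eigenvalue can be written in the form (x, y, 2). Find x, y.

We need (M + 1I)v = 0.
M + 1I = [[-3, -13, 8], [0, -20, 10], [0, -30, 15]].
Row 1: (-3)·x + (-13)·y + (8)·2 = 0
Row 2: (0)·x + (-20)·y + (10)·2 = 0
Row 3: (0)·x + (-30)·y + (15)·2 = 0
Solving gives x = 1, y = 1.
Check: M·(1, 1, 2) = (-1, -1, -2) = -1·(1, 1, 2).

1, 1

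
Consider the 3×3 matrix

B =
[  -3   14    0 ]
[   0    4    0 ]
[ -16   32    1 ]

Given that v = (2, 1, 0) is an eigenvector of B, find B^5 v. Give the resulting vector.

(2048, 1024, 0)

First find the eigenvalue: Bv = (8, 4, 0) = 4·(2, 1, 0), so λ = 4.
Then B^5 v = λ^5·v = 4^5·(2, 1, 0) = 1024·(2, 1, 0) = (2048, 1024, 0).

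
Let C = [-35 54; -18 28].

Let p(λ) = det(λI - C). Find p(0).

p(0) = det(0·I − C) = det(−C) = (−1)^2·det(C).
det(C) = -8, so p(0) = -8.

-8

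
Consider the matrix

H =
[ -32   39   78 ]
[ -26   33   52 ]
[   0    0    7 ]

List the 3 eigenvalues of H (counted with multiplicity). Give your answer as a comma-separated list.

-6, 7, 7

Compute the characteristic polynomial p(λ) = det(λI - H).
Cofactor expansion gives p(λ) = λ^3 - 8λ^2 - 35λ + 294.
Rational-root test: λ = 7 gives p(7) = 0.
Factor out (λ - 7): p(λ) = (λ - 7)·(λ^2 - λ - 42).
The quadratic factors as (λ + 6)·(λ - 7).
Eigenvalues: -6, 7, 7.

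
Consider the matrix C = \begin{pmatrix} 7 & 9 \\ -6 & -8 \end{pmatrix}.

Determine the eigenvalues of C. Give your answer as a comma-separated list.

det(C - lambda·I) = (7 - lambda)(-8 - lambda) - (9)·(-6) = lambda^2 + lambda - 2.
This factors as (lambda + 2)·(lambda - 1) = 0.
Eigenvalues: -2, 1.

-2, 1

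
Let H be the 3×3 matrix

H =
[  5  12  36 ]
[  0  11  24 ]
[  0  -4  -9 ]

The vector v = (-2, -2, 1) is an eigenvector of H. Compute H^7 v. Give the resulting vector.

First find the eigenvalue: Hv = (2, 2, -1) = -1·(-2, -2, 1), so λ = -1.
Then H^7 v = λ^7·v = (-1)^7·(-2, -2, 1) = -1·(-2, -2, 1) = (2, 2, -1).

(2, 2, -1)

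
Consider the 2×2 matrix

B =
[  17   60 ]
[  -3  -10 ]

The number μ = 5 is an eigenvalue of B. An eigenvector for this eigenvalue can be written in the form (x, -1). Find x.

We need (B - 5I)v = 0.
B - 5I = [[12, 60], [-3, -15]].
Row 1: (12)·x + (60)·-1 = 0
Row 2: (-3)·x + (-15)·-1 = 0
Solving gives x = 5.
Check: B·(5, -1) = (25, -5) = 5·(5, -1).

5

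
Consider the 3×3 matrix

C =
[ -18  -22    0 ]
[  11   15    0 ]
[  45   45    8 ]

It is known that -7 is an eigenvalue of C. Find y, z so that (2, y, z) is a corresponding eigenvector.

-1, -3

We need (C + 7I)v = 0.
C + 7I = [[-11, -22, 0], [11, 22, 0], [45, 45, 15]].
Row 1: (-11)·2 + (-22)·y + (0)·z = 0
Row 2: (11)·2 + (22)·y + (0)·z = 0
Row 3: (45)·2 + (45)·y + (15)·z = 0
Solving gives y = -1, z = -3.
Check: C·(2, -1, -3) = (-14, 7, 21) = -7·(2, -1, -3).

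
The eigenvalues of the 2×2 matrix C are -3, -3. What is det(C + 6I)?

9

If C has eigenvalues -3, -3, then C + 6I has eigenvalues 3, 3.
det(C + 6I) = (3) · (3) = 9.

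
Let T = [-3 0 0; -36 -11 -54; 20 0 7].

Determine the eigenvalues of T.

-11, -3, 7

Compute the characteristic polynomial p(μ) = det(μI - T).
Expanding the 3×3 determinant: p(μ) = μ^3 + 7μ^2 - 65μ - 231.
Since p(-3) = 0, μ = -3 is a root.
Factor out (μ + 3): p(μ) = (μ + 3)·(μ^2 + 4μ - 77).
The quadratic factors as (μ + 11)·(μ - 7).
Eigenvalues: -11, -3, 7.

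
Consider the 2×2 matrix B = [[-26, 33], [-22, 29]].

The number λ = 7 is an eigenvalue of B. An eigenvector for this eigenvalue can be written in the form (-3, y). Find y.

We need (B - 7I)v = 0.
B - 7I = [[-33, 33], [-22, 22]].
Row 1: (-33)·-3 + (33)·y = 0
Row 2: (-22)·-3 + (22)·y = 0
Solving gives y = -3.
Check: B·(-3, -3) = (-21, -21) = 7·(-3, -3).

-3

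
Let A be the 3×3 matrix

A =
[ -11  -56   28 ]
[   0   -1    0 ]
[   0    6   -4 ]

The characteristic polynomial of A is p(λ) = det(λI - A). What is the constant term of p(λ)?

44

p(λ) = λ^3 + 16λ^2 + 59λ + 44.
The constant term is 44.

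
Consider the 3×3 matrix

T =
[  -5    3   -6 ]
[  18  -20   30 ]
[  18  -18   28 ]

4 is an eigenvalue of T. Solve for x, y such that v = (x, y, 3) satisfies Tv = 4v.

-1, 3

We need (T - 4I)v = 0.
T - 4I = [[-9, 3, -6], [18, -24, 30], [18, -18, 24]].
Row 1: (-9)·x + (3)·y + (-6)·3 = 0
Row 2: (18)·x + (-24)·y + (30)·3 = 0
Row 3: (18)·x + (-18)·y + (24)·3 = 0
Solving gives x = -1, y = 3.
Check: T·(-1, 3, 3) = (-4, 12, 12) = 4·(-1, 3, 3).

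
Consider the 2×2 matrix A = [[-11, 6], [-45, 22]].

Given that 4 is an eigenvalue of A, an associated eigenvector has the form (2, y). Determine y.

5

We need (A - 4I)v = 0.
A - 4I = [[-15, 6], [-45, 18]].
Row 1: (-15)·2 + (6)·y = 0
Row 2: (-45)·2 + (18)·y = 0
Solving gives y = 5.
Check: A·(2, 5) = (8, 20) = 4·(2, 5).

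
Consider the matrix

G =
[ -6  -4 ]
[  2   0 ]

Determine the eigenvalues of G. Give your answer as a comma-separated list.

det(G - μI) = (-6 - μ)(0 - μ) - (-4)·(2) = μ^2 + 6μ + 8.
This factors as (μ + 4)·(μ + 2) = 0.
Eigenvalues: -4, -2.

-4, -2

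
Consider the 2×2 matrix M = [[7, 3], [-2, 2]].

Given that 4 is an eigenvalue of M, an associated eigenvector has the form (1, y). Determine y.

We need (M - 4I)v = 0.
M - 4I = [[3, 3], [-2, -2]].
Row 1: (3)·1 + (3)·y = 0
Row 2: (-2)·1 + (-2)·y = 0
Solving gives y = -1.
Check: M·(1, -1) = (4, -4) = 4·(1, -1).

-1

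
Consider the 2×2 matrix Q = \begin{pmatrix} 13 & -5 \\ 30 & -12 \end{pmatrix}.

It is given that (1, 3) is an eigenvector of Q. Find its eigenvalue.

Compute Qv: Q·(1, 3) = (-2, -6).
Since Qv = λv, compare component 1: -2 = λ·1, so λ = -2.

-2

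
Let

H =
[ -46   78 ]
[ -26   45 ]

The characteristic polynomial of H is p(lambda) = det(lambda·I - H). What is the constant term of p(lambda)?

p(lambda) = lambda^2 + lambda - 42.
The constant term is -42.

-42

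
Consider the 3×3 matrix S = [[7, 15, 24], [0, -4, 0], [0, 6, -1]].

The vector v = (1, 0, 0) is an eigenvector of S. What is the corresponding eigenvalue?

Compute Sv: S·(1, 0, 0) = (7, 0, 0).
Since Sv = λv, compare component 1: 7 = λ·1, so λ = 7.

7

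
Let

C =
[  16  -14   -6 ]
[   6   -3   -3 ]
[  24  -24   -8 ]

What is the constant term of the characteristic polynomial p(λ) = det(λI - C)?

p(0) = det(0·I − C) = det(−C) = (−1)^3·det(C).
det(C) = 0, so p(0) = 0.

0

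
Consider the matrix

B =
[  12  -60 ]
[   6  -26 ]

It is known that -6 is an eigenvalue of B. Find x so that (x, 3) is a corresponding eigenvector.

We need (B + 6I)v = 0.
B + 6I = [[18, -60], [6, -20]].
Row 1: (18)·x + (-60)·3 = 0
Row 2: (6)·x + (-20)·3 = 0
Solving gives x = 10.
Check: B·(10, 3) = (-60, -18) = -6·(10, 3).

10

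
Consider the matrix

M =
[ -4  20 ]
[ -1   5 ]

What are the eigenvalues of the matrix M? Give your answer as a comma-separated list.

det(M - tI) = (-4 - t)(5 - t) - (20)·(-1) = t^2 - t.
This factors as t·(t - 1) = 0.
Eigenvalues: 0, 1.

0, 1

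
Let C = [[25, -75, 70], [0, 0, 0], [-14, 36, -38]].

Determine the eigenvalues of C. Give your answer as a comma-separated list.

Compute the characteristic polynomial p(lambda) = det(lambda·I - C).
Cofactor expansion gives p(lambda) = lambda^3 + 13·lambda^2 + 30·lambda.
Since p(-10) = 0, lambda = -10 is a root.
Dividing by (lambda + 10) leaves lambda^2 + 3·lambda.
The quadratic factors as (lambda + 3)·lambda.
Eigenvalues: -10, -3, 0.

-10, -3, 0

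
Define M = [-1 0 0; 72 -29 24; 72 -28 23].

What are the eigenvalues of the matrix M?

-5, -1, -1

The characteristic polynomial is p(t) = det(tI - M).
Expanding the 3×3 determinant: p(t) = t^3 + 7t^2 + 11t + 5.
Rational-root test: t = -1 gives p(-1) = 0.
Dividing by (t + 1) leaves t^2 + 6t + 5.
The quadratic factors as (t + 5)·(t + 1).
Eigenvalues: -5, -1, -1.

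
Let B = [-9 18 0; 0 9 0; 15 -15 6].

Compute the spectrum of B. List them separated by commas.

-9, 6, 9

The characteristic polynomial is p(μ) = det(μI - B).
Expanding the 3×3 determinant: p(μ) = μ^3 - 6μ^2 - 81μ + 486.
Try μ = 9: p(9) = 0, so 9 is a root.
Factor out (μ - 9): p(μ) = (μ - 9)·(μ^2 + 3μ - 54).
The quadratic factors as (μ + 9)·(μ - 6).
Eigenvalues: -9, 6, 9.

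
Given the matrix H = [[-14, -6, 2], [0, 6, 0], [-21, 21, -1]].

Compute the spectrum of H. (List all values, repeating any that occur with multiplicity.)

The characteristic polynomial is p(t) = det(tI - H).
Cofactor expansion gives p(t) = t^3 + 9t^2 - 34t - 336.
Since p(6) = 0, t = 6 is a root.
Factor out (t - 6): p(t) = (t - 6)·(t^2 + 15t + 56).
The quadratic factors as (t + 8)·(t + 7).
Eigenvalues: -8, -7, 6.

-8, -7, 6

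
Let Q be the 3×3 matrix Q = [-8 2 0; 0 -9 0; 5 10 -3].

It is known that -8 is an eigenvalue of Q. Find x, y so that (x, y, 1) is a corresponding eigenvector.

-1, 0

We need (Q + 8I)v = 0.
Q + 8I = [[0, 2, 0], [0, -1, 0], [5, 10, 5]].
Row 1: (0)·x + (2)·y + (0)·1 = 0
Row 2: (0)·x + (-1)·y + (0)·1 = 0
Row 3: (5)·x + (10)·y + (5)·1 = 0
Solving gives x = -1, y = 0.
Check: Q·(-1, 0, 1) = (8, 0, -8) = -8·(-1, 0, 1).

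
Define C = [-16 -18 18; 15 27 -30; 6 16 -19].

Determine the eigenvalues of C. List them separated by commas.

Compute the characteristic polynomial p(lambda) = det(lambda·I - C).
Expanding along the first row, p(lambda) = lambda^3 + 8·lambda^2 + lambda - 42.
Since p(2) = 0, lambda = 2 is a root.
Factor out (lambda - 2): p(lambda) = (lambda - 2)·(lambda^2 + 10·lambda + 21).
The quadratic factors as (lambda + 7)·(lambda + 3).
Eigenvalues: -7, -3, 2.

-7, -3, 2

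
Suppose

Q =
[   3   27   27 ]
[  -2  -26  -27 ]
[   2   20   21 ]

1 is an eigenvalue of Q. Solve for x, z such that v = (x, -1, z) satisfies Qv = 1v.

0, 1

We need (Q - 1I)v = 0.
Q - 1I = [[2, 27, 27], [-2, -27, -27], [2, 20, 20]].
Row 1: (2)·x + (27)·-1 + (27)·z = 0
Row 2: (-2)·x + (-27)·-1 + (-27)·z = 0
Row 3: (2)·x + (20)·-1 + (20)·z = 0
Solving gives x = 0, z = 1.
Check: Q·(0, -1, 1) = (0, -1, 1) = 1·(0, -1, 1).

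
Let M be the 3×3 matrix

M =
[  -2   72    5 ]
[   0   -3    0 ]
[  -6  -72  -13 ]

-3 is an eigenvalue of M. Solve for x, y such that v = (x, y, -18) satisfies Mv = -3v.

We need (M + 3I)v = 0.
M + 3I = [[1, 72, 5], [0, 0, 0], [-6, -72, -10]].
Row 1: (1)·x + (72)·y + (5)·-18 = 0
Row 2: (0)·x + (0)·y + (0)·-18 = 0
Row 3: (-6)·x + (-72)·y + (-10)·-18 = 0
Solving gives x = 18, y = 1.
Check: M·(18, 1, -18) = (-54, -3, 54) = -3·(18, 1, -18).

18, 1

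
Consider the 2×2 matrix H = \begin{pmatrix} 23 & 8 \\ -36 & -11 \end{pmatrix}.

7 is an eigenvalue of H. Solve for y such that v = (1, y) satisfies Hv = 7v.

We need (H - 7I)v = 0.
H - 7I = [[16, 8], [-36, -18]].
Row 1: (16)·1 + (8)·y = 0
Row 2: (-36)·1 + (-18)·y = 0
Solving gives y = -2.
Check: H·(1, -2) = (7, -14) = 7·(1, -2).

-2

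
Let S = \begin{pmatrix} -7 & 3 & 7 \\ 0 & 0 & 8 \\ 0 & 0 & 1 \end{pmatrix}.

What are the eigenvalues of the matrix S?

-7, 0, 1

S is upper triangular, so its eigenvalues are the diagonal entries.
Diagonal: -7, 0, 1.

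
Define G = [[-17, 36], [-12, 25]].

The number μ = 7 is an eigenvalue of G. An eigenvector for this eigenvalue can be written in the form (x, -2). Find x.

-3

We need (G - 7I)v = 0.
G - 7I = [[-24, 36], [-12, 18]].
Row 1: (-24)·x + (36)·-2 = 0
Row 2: (-12)·x + (18)·-2 = 0
Solving gives x = -3.
Check: G·(-3, -2) = (-21, -14) = 7·(-3, -2).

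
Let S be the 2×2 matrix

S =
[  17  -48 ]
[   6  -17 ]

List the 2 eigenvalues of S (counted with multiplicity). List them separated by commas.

det(S - λI) = (17 - λ)(-17 - λ) - (-48)·(6) = λ^2 - 1.
This factors as (λ + 1)·(λ - 1) = 0.
Eigenvalues: -1, 1.

-1, 1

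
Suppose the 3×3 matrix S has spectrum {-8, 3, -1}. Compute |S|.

24

det(S) is the product of the eigenvalues: (-8) · (3) · (-1) = 24.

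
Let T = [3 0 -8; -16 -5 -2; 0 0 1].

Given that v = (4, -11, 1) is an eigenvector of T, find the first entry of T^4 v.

4

First find the eigenvalue: Tv = (4, -11, 1) = 1·(4, -11, 1), so λ = 1.
Then T^4 v = λ^4·v = 1^4·(4, -11, 1) = 1·(4, -11, 1) = (4, -11, 1).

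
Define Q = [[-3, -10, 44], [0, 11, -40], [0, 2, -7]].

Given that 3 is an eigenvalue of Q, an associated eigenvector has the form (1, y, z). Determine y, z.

-5, -1

We need (Q - 3I)v = 0.
Q - 3I = [[-6, -10, 44], [0, 8, -40], [0, 2, -10]].
Row 1: (-6)·1 + (-10)·y + (44)·z = 0
Row 2: (0)·1 + (8)·y + (-40)·z = 0
Row 3: (0)·1 + (2)·y + (-10)·z = 0
Solving gives y = -5, z = -1.
Check: Q·(1, -5, -1) = (3, -15, -3) = 3·(1, -5, -1).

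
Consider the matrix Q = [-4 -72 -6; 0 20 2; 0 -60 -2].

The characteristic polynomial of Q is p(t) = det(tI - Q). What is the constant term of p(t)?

320

p(t) = t^3 - 14t^2 + 8t + 320.
The constant term is 320.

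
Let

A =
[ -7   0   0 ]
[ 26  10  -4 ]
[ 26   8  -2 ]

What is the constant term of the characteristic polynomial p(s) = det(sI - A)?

p(0) = det(0·I − A) = det(−A) = (−1)^3·det(A).
det(A) = -84, so p(0) = 84.

84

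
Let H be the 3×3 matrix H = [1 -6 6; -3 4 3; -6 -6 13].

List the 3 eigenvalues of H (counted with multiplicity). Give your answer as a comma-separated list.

Set up det(rI - H) = 0.
Expanding the 3×3 determinant: p(r) = r^3 - 18r^2 + 105r - 196.
Since p(7) = 0, r = 7 is a root.
Dividing by (r - 7) leaves r^2 - 11r + 28.
The quadratic factors as (r - 4)·(r - 7).
Eigenvalues: 4, 7, 7.

4, 7, 7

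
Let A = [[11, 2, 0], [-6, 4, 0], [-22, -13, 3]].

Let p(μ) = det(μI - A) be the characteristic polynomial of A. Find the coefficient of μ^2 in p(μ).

The coefficient of μ^2 of det(μI - A) is −trace(A).
trace(A) = (11) + (4) + (3) = 18, so the coefficient is -18.

-18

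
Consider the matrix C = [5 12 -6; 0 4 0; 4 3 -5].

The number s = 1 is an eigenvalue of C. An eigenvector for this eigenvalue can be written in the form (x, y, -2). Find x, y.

We need (C - 1I)v = 0.
C - 1I = [[4, 12, -6], [0, 3, 0], [4, 3, -6]].
Row 1: (4)·x + (12)·y + (-6)·-2 = 0
Row 2: (0)·x + (3)·y + (0)·-2 = 0
Row 3: (4)·x + (3)·y + (-6)·-2 = 0
Solving gives x = -3, y = 0.
Check: C·(-3, 0, -2) = (-3, 0, -2) = 1·(-3, 0, -2).

-3, 0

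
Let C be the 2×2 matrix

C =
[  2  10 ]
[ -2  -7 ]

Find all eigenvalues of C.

-3, -2

det(C - μI) = (2 - μ)(-7 - μ) - (10)·(-2) = μ^2 + 5μ + 6.
This factors as (μ + 3)·(μ + 2) = 0.
Eigenvalues: -3, -2.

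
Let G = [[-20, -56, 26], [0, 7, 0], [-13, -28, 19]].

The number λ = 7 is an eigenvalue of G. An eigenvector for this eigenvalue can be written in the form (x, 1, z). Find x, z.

-4, -2

We need (G - 7I)v = 0.
G - 7I = [[-27, -56, 26], [0, 0, 0], [-13, -28, 12]].
Row 1: (-27)·x + (-56)·1 + (26)·z = 0
Row 2: (0)·x + (0)·1 + (0)·z = 0
Row 3: (-13)·x + (-28)·1 + (12)·z = 0
Solving gives x = -4, z = -2.
Check: G·(-4, 1, -2) = (-28, 7, -14) = 7·(-4, 1, -2).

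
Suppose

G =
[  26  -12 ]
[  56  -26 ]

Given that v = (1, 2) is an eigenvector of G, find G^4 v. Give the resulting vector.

(16, 32)

First find the eigenvalue: Gv = (2, 4) = 2·(1, 2), so λ = 2.
Then G^4 v = λ^4·v = 2^4·(1, 2) = 16·(1, 2) = (16, 32).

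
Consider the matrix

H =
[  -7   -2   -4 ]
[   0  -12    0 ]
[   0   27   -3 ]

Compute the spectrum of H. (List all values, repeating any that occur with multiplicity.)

The characteristic polynomial is p(t) = det(tI - H).
Expanding the 3×3 determinant: p(t) = t^3 + 22t^2 + 141t + 252.
Try t = -7: p(-7) = 0, so -7 is a root.
Dividing by (t + 7) leaves t^2 + 15t + 36.
The quadratic factors as (t + 12)·(t + 3).
Eigenvalues: -12, -7, -3.

-12, -7, -3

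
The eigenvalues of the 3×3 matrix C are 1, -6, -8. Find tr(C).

-13

trace(C) is the sum of the eigenvalues: (1) + (-6) + (-8) = -13.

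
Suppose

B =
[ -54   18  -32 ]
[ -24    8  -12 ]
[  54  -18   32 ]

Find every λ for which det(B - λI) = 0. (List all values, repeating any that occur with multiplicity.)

Set up det(rI - B) = 0.
Cofactor expansion gives p(r) = r^3 + 14r^2 + 40r.
Try r = 0: p(0) = 0, so 0 is a root.
Dividing by r leaves r^2 + 14r + 40.
The quadratic factors as (r + 10)·(r + 4).
Eigenvalues: -10, -4, 0.

-10, -4, 0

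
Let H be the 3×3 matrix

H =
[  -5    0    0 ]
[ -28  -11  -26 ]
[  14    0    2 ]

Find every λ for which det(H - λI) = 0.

Set up det(tI - H) = 0.
Expanding along the first row, p(t) = t^3 + 14t^2 + 23t - 110.
Since p(2) = 0, t = 2 is a root.
Dividing by (t - 2) leaves t^2 + 16t + 55.
The quadratic factors as (t + 11)·(t + 5).
Eigenvalues: -11, -5, 2.

-11, -5, 2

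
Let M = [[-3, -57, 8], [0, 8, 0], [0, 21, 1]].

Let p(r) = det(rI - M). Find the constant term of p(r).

p(r) = r^3 - 6r^2 - 19r + 24.
The constant term is 24.

24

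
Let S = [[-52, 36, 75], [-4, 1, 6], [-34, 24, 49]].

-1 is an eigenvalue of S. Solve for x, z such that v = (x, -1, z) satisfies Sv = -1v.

We need (S + 1I)v = 0.
S + 1I = [[-51, 36, 75], [-4, 2, 6], [-34, 24, 50]].
Row 1: (-51)·x + (36)·-1 + (75)·z = 0
Row 2: (-4)·x + (2)·-1 + (6)·z = 0
Row 3: (-34)·x + (24)·-1 + (50)·z = 0
Solving gives x = -11, z = -7.
Check: S·(-11, -1, -7) = (11, 1, 7) = -1·(-11, -1, -7).

-11, -7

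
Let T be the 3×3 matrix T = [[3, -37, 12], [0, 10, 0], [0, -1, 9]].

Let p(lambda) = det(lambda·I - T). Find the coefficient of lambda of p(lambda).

p(lambda) = lambda^3 - 22·lambda^2 + 147·lambda - 270.
The coefficient of lambda is 147.

147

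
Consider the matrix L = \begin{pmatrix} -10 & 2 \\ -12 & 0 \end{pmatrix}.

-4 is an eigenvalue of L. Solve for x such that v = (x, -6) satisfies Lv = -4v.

We need (L + 4I)v = 0.
L + 4I = [[-6, 2], [-12, 4]].
Row 1: (-6)·x + (2)·-6 = 0
Row 2: (-12)·x + (4)·-6 = 0
Solving gives x = -2.
Check: L·(-2, -6) = (8, 24) = -4·(-2, -6).

-2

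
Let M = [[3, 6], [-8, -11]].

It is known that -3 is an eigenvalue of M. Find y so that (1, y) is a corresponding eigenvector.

-1

We need (M + 3I)v = 0.
M + 3I = [[6, 6], [-8, -8]].
Row 1: (6)·1 + (6)·y = 0
Row 2: (-8)·1 + (-8)·y = 0
Solving gives y = -1.
Check: M·(1, -1) = (-3, 3) = -3·(1, -1).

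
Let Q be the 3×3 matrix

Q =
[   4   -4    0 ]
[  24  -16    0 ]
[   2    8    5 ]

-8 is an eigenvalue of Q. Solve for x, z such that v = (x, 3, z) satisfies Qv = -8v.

1, -2

We need (Q + 8I)v = 0.
Q + 8I = [[12, -4, 0], [24, -8, 0], [2, 8, 13]].
Row 1: (12)·x + (-4)·3 + (0)·z = 0
Row 2: (24)·x + (-8)·3 + (0)·z = 0
Row 3: (2)·x + (8)·3 + (13)·z = 0
Solving gives x = 1, z = -2.
Check: Q·(1, 3, -2) = (-8, -24, 16) = -8·(1, 3, -2).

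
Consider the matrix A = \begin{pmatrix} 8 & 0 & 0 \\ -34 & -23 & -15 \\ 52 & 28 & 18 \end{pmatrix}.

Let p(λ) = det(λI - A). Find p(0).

-48

p(0) = det(0·I − A) = det(−A) = (−1)^3·det(A).
det(A) = 48, so p(0) = -48.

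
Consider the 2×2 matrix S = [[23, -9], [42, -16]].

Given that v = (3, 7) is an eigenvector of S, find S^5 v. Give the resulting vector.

(96, 224)

First find the eigenvalue: Sv = (6, 14) = 2·(3, 7), so λ = 2.
Then S^5 v = λ^5·v = 2^5·(3, 7) = 32·(3, 7) = (96, 224).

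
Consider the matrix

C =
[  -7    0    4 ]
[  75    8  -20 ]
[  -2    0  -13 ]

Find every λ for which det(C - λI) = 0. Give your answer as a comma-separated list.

Compute the characteristic polynomial p(t) = det(tI - C).
Cofactor expansion gives p(t) = t^3 + 12t^2 - 61t - 792.
Rational-root test: t = 8 gives p(8) = 0.
Factor out (t - 8): p(t) = (t - 8)·(t^2 + 20t + 99).
The quadratic factors as (t + 11)·(t + 9).
Eigenvalues: -11, -9, 8.

-11, -9, 8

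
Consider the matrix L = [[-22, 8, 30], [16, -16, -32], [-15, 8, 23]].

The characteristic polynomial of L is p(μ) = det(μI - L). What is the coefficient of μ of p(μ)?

56

p(μ) = μ^3 + 15μ^2 + 56μ.
The coefficient of μ is 56.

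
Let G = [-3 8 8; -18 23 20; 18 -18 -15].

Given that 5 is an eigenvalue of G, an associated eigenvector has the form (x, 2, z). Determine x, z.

2, 0

We need (G - 5I)v = 0.
G - 5I = [[-8, 8, 8], [-18, 18, 20], [18, -18, -20]].
Row 1: (-8)·x + (8)·2 + (8)·z = 0
Row 2: (-18)·x + (18)·2 + (20)·z = 0
Row 3: (18)·x + (-18)·2 + (-20)·z = 0
Solving gives x = 2, z = 0.
Check: G·(2, 2, 0) = (10, 10, 0) = 5·(2, 2, 0).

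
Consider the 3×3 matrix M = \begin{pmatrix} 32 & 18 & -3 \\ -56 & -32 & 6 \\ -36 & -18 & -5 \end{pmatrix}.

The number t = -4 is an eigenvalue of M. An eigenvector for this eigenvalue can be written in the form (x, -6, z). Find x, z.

We need (M + 4I)v = 0.
M + 4I = [[36, 18, -3], [-56, -28, 6], [-36, -18, -1]].
Row 1: (36)·x + (18)·-6 + (-3)·z = 0
Row 2: (-56)·x + (-28)·-6 + (6)·z = 0
Row 3: (-36)·x + (-18)·-6 + (-1)·z = 0
Solving gives x = 3, z = 0.
Check: M·(3, -6, 0) = (-12, 24, 0) = -4·(3, -6, 0).

3, 0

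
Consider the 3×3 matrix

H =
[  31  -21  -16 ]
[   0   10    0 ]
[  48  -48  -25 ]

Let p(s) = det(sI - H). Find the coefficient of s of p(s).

53

p(s) = s^3 - 16s^2 + 53s + 70.
The coefficient of s is 53.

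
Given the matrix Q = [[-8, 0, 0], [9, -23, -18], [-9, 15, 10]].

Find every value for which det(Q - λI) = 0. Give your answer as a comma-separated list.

-8, -8, -5

The characteristic polynomial is p(λ) = det(λI - Q).
Expanding the 3×3 determinant: p(λ) = λ^3 + 21λ^2 + 144λ + 320.
Try λ = -5: p(-5) = 0, so -5 is a root.
Factor out (λ + 5): p(λ) = (λ + 5)·(λ^2 + 16λ + 64).
The quadratic factor is (λ + 8)^2.
Eigenvalues: -8, -8, -5.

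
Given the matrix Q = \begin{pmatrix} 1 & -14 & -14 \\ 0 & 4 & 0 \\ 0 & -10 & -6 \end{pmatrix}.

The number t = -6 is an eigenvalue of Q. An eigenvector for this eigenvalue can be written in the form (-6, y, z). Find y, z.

0, -3

We need (Q + 6I)v = 0.
Q + 6I = [[7, -14, -14], [0, 10, 0], [0, -10, 0]].
Row 1: (7)·-6 + (-14)·y + (-14)·z = 0
Row 2: (0)·-6 + (10)·y + (0)·z = 0
Row 3: (0)·-6 + (-10)·y + (0)·z = 0
Solving gives y = 0, z = -3.
Check: Q·(-6, 0, -3) = (36, 0, 18) = -6·(-6, 0, -3).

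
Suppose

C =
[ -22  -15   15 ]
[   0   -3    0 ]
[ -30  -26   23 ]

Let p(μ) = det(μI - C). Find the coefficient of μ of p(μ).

-59

p(μ) = μ^3 + 2μ^2 - 59μ - 168.
The coefficient of μ is -59.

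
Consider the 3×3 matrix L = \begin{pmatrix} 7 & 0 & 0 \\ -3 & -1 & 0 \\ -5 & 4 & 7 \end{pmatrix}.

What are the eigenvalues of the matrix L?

-1, 7, 7

L is lower triangular, so its eigenvalues are the diagonal entries.
Diagonal: 7, -1, 7.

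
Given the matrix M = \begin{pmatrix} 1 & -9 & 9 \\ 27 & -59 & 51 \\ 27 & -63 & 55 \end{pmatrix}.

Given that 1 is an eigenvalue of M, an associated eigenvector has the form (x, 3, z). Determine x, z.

We need (M - 1I)v = 0.
M - 1I = [[0, -9, 9], [27, -60, 51], [27, -63, 54]].
Row 1: (0)·x + (-9)·3 + (9)·z = 0
Row 2: (27)·x + (-60)·3 + (51)·z = 0
Row 3: (27)·x + (-63)·3 + (54)·z = 0
Solving gives x = 1, z = 3.
Check: M·(1, 3, 3) = (1, 3, 3) = 1·(1, 3, 3).

1, 3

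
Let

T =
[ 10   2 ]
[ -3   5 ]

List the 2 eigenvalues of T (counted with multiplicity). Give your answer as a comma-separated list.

7, 8

det(T - tI) = (10 - t)(5 - t) - (2)·(-3) = t^2 - 15t + 56.
This factors as (t - 7)·(t - 8) = 0.
Eigenvalues: 7, 8.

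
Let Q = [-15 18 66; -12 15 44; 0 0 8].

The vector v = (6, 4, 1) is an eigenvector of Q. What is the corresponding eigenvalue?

Compute Qv: Q·(6, 4, 1) = (48, 32, 8).
Since Qv = λv, compare component 1: 48 = λ·6, so λ = 8.

8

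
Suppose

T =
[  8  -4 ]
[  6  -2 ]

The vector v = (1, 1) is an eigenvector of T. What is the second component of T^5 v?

1024

First find the eigenvalue: Tv = (4, 4) = 4·(1, 1), so λ = 4.
Then T^5 v = λ^5·v = 4^5·(1, 1) = 1024·(1, 1) = (1024, 1024).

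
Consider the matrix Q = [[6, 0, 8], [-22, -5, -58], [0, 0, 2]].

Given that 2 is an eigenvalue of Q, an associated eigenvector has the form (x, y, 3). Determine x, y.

-6, -6

We need (Q - 2I)v = 0.
Q - 2I = [[4, 0, 8], [-22, -7, -58], [0, 0, 0]].
Row 1: (4)·x + (0)·y + (8)·3 = 0
Row 2: (-22)·x + (-7)·y + (-58)·3 = 0
Row 3: (0)·x + (0)·y + (0)·3 = 0
Solving gives x = -6, y = -6.
Check: Q·(-6, -6, 3) = (-12, -12, 6) = 2·(-6, -6, 3).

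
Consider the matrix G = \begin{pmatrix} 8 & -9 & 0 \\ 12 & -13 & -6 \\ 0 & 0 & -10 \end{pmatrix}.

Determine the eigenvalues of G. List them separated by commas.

Compute the characteristic polynomial p(t) = det(tI - G).
Expanding along the first row, p(t) = t^3 + 15t^2 + 54t + 40.
Try t = -4: p(-4) = 0, so -4 is a root.
Factor out (t + 4): p(t) = (t + 4)·(t^2 + 11t + 10).
The quadratic factors as (t + 10)·(t + 1).
Eigenvalues: -10, -4, -1.

-10, -4, -1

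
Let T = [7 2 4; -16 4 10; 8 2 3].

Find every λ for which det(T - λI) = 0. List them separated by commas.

The characteristic polynomial is p(lambda) = det(lambda·I - T).
Expanding the 3×3 determinant: p(lambda) = lambda^3 - 14·lambda^2 + 41·lambda + 56.
Rational-root test: lambda = -1 gives p(-1) = 0.
Factor out (lambda + 1): p(lambda) = (lambda + 1)·(lambda^2 - 15·lambda + 56).
The quadratic factors as (lambda - 7)·(lambda - 8).
Eigenvalues: -1, 7, 8.

-1, 7, 8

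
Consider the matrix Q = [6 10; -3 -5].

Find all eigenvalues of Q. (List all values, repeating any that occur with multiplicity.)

0, 1

det(Q - rI) = (6 - r)(-5 - r) - (10)·(-3) = r^2 - r.
This factors as r·(r - 1) = 0.
Eigenvalues: 0, 1.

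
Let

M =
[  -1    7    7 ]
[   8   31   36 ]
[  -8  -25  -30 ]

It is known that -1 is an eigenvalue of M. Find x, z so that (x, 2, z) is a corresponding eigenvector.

1, -2

We need (M + 1I)v = 0.
M + 1I = [[0, 7, 7], [8, 32, 36], [-8, -25, -29]].
Row 1: (0)·x + (7)·2 + (7)·z = 0
Row 2: (8)·x + (32)·2 + (36)·z = 0
Row 3: (-8)·x + (-25)·2 + (-29)·z = 0
Solving gives x = 1, z = -2.
Check: M·(1, 2, -2) = (-1, -2, 2) = -1·(1, 2, -2).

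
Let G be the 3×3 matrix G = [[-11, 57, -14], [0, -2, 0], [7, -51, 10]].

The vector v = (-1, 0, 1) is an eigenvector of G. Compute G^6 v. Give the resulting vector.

(-729, 0, 729)

First find the eigenvalue: Gv = (-3, 0, 3) = 3·(-1, 0, 1), so λ = 3.
Then G^6 v = λ^6·v = 3^6·(-1, 0, 1) = 729·(-1, 0, 1) = (-729, 0, 729).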